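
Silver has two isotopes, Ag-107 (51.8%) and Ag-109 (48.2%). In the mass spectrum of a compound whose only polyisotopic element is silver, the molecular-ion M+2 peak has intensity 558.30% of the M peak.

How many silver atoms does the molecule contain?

6

With n Ag atoms, P(M+2)/P(M) = C(n,1)·p^(n−1)q / p^n = n·q/p = n · 0.482/0.518.
n = 5.5830 × 0.518/0.482 = 6.00 ≈ 6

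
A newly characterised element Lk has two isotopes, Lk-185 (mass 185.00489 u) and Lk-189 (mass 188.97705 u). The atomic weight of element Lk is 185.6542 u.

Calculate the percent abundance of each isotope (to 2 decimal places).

Lk-185: 83.65%, Lk-189: 16.35%

With x = fraction of Lk-185 (so Lk-189 is 1 − x):
185.00489·x + 188.97705·(1 − x) = 185.6542
(185.00489 − 188.97705)·x = 185.6542 − 188.97705
x = -3.32285 / -3.97216 = 0.83653 → 83.65% Lk-185, 16.35% Lk-189.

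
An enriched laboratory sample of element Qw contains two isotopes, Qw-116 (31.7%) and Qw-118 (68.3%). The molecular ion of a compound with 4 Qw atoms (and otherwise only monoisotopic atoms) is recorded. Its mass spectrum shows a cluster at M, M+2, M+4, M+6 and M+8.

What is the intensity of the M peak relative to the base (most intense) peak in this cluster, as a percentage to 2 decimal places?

(0.317 + 0.683)^4 gives M 0.0101, M+2 0.0870, M+4 0.2813, M+6 0.4040, M+8 0.2176; the largest is M+6.
P(M+6) = C(4,3) × 0.317^1 × 0.683^3 = 4 × 0.3170 × 0.31861199 = 0.404000 (base)
P(M) = C(4,0) × 0.317^4 × 0.683^0 = 1 × 0.01009804 × 1.0000 = 0.010098
Relative intensity = 0.010098 / 0.404000 × 100 = 2.50

2.50%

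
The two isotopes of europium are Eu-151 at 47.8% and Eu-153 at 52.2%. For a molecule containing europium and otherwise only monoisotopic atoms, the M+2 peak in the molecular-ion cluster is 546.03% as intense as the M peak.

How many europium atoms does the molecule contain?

5

For n independent Eu atoms, I(M+2)/I(M) = n · (abundance Eu-153) / (abundance Eu-151) = n · 0.522/0.478.
n = 5.4603 × 0.478/0.522 = 5.00 ≈ 5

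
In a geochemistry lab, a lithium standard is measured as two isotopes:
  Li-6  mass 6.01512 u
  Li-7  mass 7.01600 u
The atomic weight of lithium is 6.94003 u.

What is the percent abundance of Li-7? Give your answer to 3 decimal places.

Writing the weighted mean with unknown fraction x of Li-6:
6.01512·x + 7.01600·(1 − x) = 6.94003
(6.01512 − 7.01600)·x = 6.94003 − 7.01600
x = -0.07597 / -1.00088 = 0.07590 → 7.590% Li-6, 92.410% Li-7.

92.410%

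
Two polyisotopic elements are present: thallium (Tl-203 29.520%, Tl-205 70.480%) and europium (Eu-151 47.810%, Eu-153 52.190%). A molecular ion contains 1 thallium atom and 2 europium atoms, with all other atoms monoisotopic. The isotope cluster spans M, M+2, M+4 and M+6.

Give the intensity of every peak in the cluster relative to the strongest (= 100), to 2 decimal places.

15.61 : 71.37 : 100.00 : 44.42

Thallium pattern (n=1): 0.2952 : 0.7048
Europium pattern (n=2): 0.22857961 : 0.49904078 : 0.27237961
Convolve the two distributions (both contribute in 2-u steps):
  M: 0.2952×0.22857961 = 0.067477
  M+2: 0.2952×0.49904078 + 0.7048×0.22857961 = 0.308420
  M+4: 0.2952×0.27237961 + 0.7048×0.49904078 = 0.432130
  M+6: 0.7048×0.27237961 = 0.191973
Scale to base peak (0.432130) = 100: 15.61 : 71.37 : 100.00 : 44.42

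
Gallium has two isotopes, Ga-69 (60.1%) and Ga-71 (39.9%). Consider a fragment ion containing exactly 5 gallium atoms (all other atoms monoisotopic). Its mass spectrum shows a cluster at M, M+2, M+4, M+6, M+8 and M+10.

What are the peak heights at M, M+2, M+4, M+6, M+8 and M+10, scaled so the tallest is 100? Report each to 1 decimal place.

Each Ga atom is independently Ga-69 (p = 0.601) or Ga-71 (q = 0.399); the cluster is the binomial expansion (p + q)^5.
P(M) = 0.601^5 = 0.078410
P(M+2) = 5 × 0.601^4 × 0.399^1 = 0.260280
P(M+4) = 10 × 0.601^3 × 0.399^2 = 0.345596
P(M+6) = 10 × 0.601^2 × 0.399^3 = 0.229439
P(M+8) = 5 × 0.601^1 × 0.399^4 = 0.076162
P(M+10) = 0.399^5 = 0.010113
The M+4 peak is largest (0.345596); scaling to 100 gives 22.7 : 75.3 : 100.0 : 66.4 : 22.0 : 2.9.

22.7 : 75.3 : 100.0 : 66.4 : 22.0 : 2.9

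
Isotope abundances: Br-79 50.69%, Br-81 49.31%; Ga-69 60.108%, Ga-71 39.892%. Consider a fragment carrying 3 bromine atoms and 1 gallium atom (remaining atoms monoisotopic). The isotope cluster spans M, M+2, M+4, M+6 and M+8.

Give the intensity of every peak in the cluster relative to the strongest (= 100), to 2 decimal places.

Bromine pattern (n=3): 0.13024674 : 0.3801026 : 0.36975457 : 0.11989609
Gallium pattern (n=1): 0.60108 : 0.39892
Convolve the two distributions (both contribute in 2-u steps):
  M: 0.13024674×0.60108 = 0.078289
  M+2: 0.13024674×0.39892 + 0.3801026×0.60108 = 0.280430
  M+4: 0.3801026×0.39892 + 0.36975457×0.60108 = 0.373883
  M+6: 0.36975457×0.39892 + 0.11989609×0.60108 = 0.219570
  M+8: 0.11989609×0.39892 = 0.047829
Scale to base peak (0.373883) = 100: 20.94 : 75.00 : 100.00 : 58.73 : 12.79

20.94 : 75.00 : 100.00 : 58.73 : 12.79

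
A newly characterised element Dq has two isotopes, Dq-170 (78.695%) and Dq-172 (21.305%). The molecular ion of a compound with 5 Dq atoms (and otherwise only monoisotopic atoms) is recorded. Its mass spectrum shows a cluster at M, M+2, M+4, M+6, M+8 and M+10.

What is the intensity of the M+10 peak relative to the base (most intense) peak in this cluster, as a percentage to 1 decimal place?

0.1%

(0.78695 + 0.21305)^5 gives M 0.3018, M+2 0.4085, M+4 0.2212, M+6 0.0599, M+8 0.0081, M+10 0.0004; the largest is M+2.
P(M+2) = C(5,1) × 0.78695^4 × 0.21305^1 = 5 × 0.38352048 × 0.21305 = 0.408545 (base)
P(M+10) = C(5,5) × 0.78695^0 × 0.21305^5 = 1 × 1.0000 × 0.00043894 = 0.000439
Relative intensity = 0.000439 / 0.408545 × 100 = 0.1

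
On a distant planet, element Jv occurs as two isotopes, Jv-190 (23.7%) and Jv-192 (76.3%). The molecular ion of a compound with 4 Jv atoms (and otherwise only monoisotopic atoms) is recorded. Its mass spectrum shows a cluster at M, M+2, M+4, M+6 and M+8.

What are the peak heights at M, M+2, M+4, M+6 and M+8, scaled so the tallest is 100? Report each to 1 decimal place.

Expanding (0.237 + 0.763)^4:
P(M) = 0.237^4 = 0.003155
P(M+2) = 4 × 0.237^3 × 0.763^1 = 0.040628
P(M+4) = 6 × 0.237^2 × 0.763^2 = 0.196199
P(M+6) = 4 × 0.237^1 × 0.763^3 = 0.421097
P(M+8) = 0.763^4 = 0.338921
The M+6 peak is largest (0.421097); scaling to 100 gives 0.7 : 9.6 : 46.6 : 100.0 : 80.5.

0.7 : 9.6 : 46.6 : 100.0 : 80.5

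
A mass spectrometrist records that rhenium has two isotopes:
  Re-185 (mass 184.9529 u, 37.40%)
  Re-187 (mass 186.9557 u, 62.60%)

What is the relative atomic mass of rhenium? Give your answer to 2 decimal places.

186.21 u

Ar = Σ fᵢ·mᵢ = 0.3740 × 184.9529 + 0.6260 × 186.9557
= 69.17238 + 117.03427 = 186.20665 u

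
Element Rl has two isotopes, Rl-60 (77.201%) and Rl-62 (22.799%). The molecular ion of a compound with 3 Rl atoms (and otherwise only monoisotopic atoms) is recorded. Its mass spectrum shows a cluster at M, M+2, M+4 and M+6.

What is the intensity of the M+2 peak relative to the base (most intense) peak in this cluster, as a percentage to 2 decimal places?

88.60%

(0.77201 + 0.22799)^3 gives M 0.4601, M+2 0.4076, M+4 0.1204, M+6 0.0119; the largest is M.
P(M) = C(3,0) × 0.77201^3 × 0.22799^0 = 1 × 0.46011753 × 1.0000 = 0.460118 (base)
P(M+2) = C(3,1) × 0.77201^2 × 0.22799^1 = 3 × 0.59599944 × 0.22799 = 0.407646
Relative intensity = 0.407646 / 0.460118 × 100 = 88.60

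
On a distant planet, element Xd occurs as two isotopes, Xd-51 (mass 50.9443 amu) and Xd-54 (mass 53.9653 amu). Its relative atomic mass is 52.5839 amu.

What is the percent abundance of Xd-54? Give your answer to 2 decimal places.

54.27%

Writing the weighted mean with unknown fraction x of Xd-51:
50.9443·x + 53.9653·(1 − x) = 52.5839
(50.9443 − 53.9653)·x = 52.5839 − 53.9653
x = -1.3814 / -3.0210 = 0.45727 → 45.73% Xd-51, 54.27% Xd-54.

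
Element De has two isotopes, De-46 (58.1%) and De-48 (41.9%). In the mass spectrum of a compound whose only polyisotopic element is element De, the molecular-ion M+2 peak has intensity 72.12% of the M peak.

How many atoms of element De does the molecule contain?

1

The M+2/M ratio from n De atoms is n · q/p = n · 0.419/0.581.
n = 0.7212 × 0.581/0.419 = 1.00 ≈ 1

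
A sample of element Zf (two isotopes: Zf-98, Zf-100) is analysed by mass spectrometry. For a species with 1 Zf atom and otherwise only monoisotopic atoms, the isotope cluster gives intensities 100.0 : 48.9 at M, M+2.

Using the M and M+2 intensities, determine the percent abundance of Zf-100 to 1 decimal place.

Write p for the Zf-98 fraction. I(M+2)/I(M) = [C(1,1)·p^0·(1−p)] / p^1 = 1·(1−p)/p = 48.9/100.0 = 0.4890
(1−p)/p = 0.4890/1 = 0.4890  ⇒  p = 1/(1 + 0.4890) = 0.6716
Zf-98: 67.2%, Zf-100: 32.8%.

32.8%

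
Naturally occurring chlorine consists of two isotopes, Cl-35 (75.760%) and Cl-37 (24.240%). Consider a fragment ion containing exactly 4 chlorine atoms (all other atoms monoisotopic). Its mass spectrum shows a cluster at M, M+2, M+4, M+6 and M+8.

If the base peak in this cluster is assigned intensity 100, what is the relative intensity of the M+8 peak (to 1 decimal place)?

Term probabilities: M 0.3294, M+2 0.4216, M+4 0.2023, M+6 0.0432, M+8 0.0035. Base peak = M+2.
P(M+2) = C(4,1) × 0.75760^3 × 0.24240^1 = 4 × 0.4348304 × 0.2424 = 0.421612 (base)
P(M+8) = C(4,4) × 0.75760^0 × 0.24240^4 = 1 × 1.0000 × 0.00345247 = 0.003452
Relative intensity = 0.003452 / 0.421612 × 100 = 0.8

0.8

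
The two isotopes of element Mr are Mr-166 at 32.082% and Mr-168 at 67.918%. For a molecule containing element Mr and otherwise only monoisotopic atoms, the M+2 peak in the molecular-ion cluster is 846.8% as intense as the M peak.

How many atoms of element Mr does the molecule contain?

With n Mr atoms, P(M+2)/P(M) = C(n,1)·p^(n−1)q / p^n = n·q/p = n · 0.67918/0.32082.
n = 8.468 × 0.32082/0.67918 = 4.00 ≈ 4

4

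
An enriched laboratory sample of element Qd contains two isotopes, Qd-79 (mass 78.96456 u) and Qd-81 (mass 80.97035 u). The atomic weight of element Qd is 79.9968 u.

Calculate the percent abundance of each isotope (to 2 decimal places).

Qd-79: 48.54%, Qd-81: 51.46%

Writing the weighted mean with unknown fraction x of Qd-79:
78.96456·x + 80.97035·(1 − x) = 79.9968
(78.96456 − 80.97035)·x = 79.9968 − 80.97035
x = -0.97355 / -2.00579 = 0.48537 → 48.54% Qd-79, 51.46% Qd-81.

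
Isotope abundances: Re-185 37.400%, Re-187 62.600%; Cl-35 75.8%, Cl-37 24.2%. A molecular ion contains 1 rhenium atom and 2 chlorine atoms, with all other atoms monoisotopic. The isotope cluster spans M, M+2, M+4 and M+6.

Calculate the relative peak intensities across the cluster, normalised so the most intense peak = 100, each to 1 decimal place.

43.2 : 100.0 : 50.6 : 7.4

Rhenium pattern (n=1): 0.3740 : 0.6260
Chlorine pattern (n=2): 0.574564 : 0.366872 : 0.058564
Convolve the two distributions (both contribute in 2-u steps):
  M: 0.3740×0.574564 = 0.214887
  M+2: 0.3740×0.366872 + 0.6260×0.574564 = 0.496887
  M+4: 0.3740×0.058564 + 0.6260×0.366872 = 0.251565
  M+6: 0.6260×0.058564 = 0.036661
Scale to base peak (0.496887) = 100: 43.2 : 100.0 : 50.6 : 7.4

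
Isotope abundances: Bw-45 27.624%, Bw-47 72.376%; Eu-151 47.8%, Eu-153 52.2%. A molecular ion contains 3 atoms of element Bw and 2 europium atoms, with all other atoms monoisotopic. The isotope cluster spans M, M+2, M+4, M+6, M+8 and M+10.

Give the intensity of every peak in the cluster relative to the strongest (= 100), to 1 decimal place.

Element Bw pattern (n=3): 0.02107947 : 0.1656872 : 0.43410719 : 0.37912614
Europium pattern (n=2): 0.228484 : 0.499032 : 0.272484
Convolve the two distributions (both contribute in 2-u steps):
  M: 0.02107947×0.228484 = 0.004816
  M+2: 0.02107947×0.499032 + 0.1656872×0.228484 = 0.048376
  M+4: 0.02107947×0.272484 + 0.1656872×0.499032 + 0.43410719×0.228484 = 0.187614
  M+6: 0.1656872×0.272484 + 0.43410719×0.499032 + 0.37912614×0.228484 = 0.348405
  M+8: 0.43410719×0.272484 + 0.37912614×0.499032 = 0.307483
  M+10: 0.37912614×0.272484 = 0.103306
Scale to base peak (0.348405) = 100: 1.4 : 13.9 : 53.8 : 100.0 : 88.3 : 29.7

1.4 : 13.9 : 53.8 : 100.0 : 88.3 : 29.7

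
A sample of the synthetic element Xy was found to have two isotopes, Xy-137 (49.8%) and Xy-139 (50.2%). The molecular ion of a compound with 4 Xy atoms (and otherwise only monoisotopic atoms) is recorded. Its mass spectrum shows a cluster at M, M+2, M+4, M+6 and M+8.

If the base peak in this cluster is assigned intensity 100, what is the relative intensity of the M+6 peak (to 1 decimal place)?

(0.498 + 0.502)^4 gives M 0.0615, M+2 0.2480, M+4 0.3750, M+6 0.2520, M+8 0.0635; the largest is M+4.
P(M+4) = C(4,2) × 0.498^2 × 0.502^2 = 6 × 0.248004 × 0.252004 = 0.374988 (base)
P(M+6) = C(4,3) × 0.498^1 × 0.502^3 = 4 × 0.4980 × 0.12650601 = 0.252000
Relative intensity = 0.252000 / 0.374988 × 100 = 67.2

67.2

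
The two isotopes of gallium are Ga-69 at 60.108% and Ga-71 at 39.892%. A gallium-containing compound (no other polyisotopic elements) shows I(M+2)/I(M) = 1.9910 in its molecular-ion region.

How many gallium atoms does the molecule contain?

3

For n independent Ga atoms, I(M+2)/I(M) = n · (abundance Ga-71) / (abundance Ga-69) = n · 0.39892/0.60108.
n = 1.9910 × 0.60108/0.39892 = 3.00 ≈ 3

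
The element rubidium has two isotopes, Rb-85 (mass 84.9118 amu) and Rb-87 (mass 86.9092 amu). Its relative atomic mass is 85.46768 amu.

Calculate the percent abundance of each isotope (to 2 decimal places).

Rb-85: 72.17%, Rb-87: 27.83%

Let x be the fractional abundance of Rb-85; then Rb-87 has abundance 1 − x.
84.9118·x + 86.9092·(1 − x) = 85.46768
(84.9118 − 86.9092)·x = 85.46768 − 86.9092
x = -1.44152 / -1.9974 = 0.72170 → 72.17% Rb-85, 27.83% Rb-87.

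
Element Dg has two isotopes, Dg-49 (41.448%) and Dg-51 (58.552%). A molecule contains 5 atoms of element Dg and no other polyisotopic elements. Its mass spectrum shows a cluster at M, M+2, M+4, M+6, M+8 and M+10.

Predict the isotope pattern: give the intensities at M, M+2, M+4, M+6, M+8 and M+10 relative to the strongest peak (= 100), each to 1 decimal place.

3.5 : 25.1 : 70.8 : 100.0 : 70.6 : 20.0

Expanding (0.41448 + 0.58552)^5:
P(M) = 0.41448^5 = 0.012233
P(M+2) = 5 × 0.41448^4 × 0.58552^1 = 0.086402
P(M+4) = 10 × 0.41448^3 × 0.58552^2 = 0.244115
P(M+6) = 10 × 0.41448^2 × 0.58552^3 = 0.344852
P(M+8) = 5 × 0.41448^1 × 0.58552^4 = 0.243579
P(M+10) = 0.58552^5 = 0.068819
The M+6 peak is largest (0.344852); scaling to 100 gives 3.5 : 25.1 : 70.8 : 100.0 : 70.6 : 20.0.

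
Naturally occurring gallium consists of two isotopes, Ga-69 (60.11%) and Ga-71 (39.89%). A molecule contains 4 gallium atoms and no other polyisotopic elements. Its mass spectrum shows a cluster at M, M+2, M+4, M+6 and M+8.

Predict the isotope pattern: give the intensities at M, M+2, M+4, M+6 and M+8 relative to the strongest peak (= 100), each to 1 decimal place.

Expanding (0.6011 + 0.3989)^4:
P(M) = 0.6011^4 = 0.130553
P(M+2) = 4 × 0.6011^3 × 0.3989^1 = 0.346549
P(M+4) = 6 × 0.6011^2 × 0.3989^2 = 0.344963
P(M+6) = 4 × 0.6011^1 × 0.3989^3 = 0.152616
P(M+8) = 0.3989^4 = 0.025320
The M+2 peak is largest (0.346549); scaling to 100 gives 37.7 : 100.0 : 99.5 : 44.0 : 7.3.

37.7 : 100.0 : 99.5 : 44.0 : 7.3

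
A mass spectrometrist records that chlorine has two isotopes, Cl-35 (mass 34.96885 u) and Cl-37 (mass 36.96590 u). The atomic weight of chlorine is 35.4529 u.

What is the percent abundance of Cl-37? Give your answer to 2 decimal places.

With x = fraction of Cl-35 (so Cl-37 is 1 − x):
34.96885·x + 36.96590·(1 − x) = 35.4529
(34.96885 − 36.96590)·x = 35.4529 − 36.96590
x = -1.51300 / -1.99705 = 0.75762 → 75.76% Cl-35, 24.24% Cl-37.

24.24%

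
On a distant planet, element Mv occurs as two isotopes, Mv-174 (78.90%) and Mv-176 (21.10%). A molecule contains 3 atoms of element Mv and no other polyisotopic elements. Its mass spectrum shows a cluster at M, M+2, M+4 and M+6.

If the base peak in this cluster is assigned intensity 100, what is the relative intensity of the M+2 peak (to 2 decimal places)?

80.23

Binomial terms of (0.7890 + 0.2110)^3: M 0.4912, M+2 0.3941, M+4 0.1054, M+6 0.0094 → M is the base peak.
P(M) = C(3,0) × 0.7890^3 × 0.2110^0 = 1 × 0.49116907 × 1.0000 = 0.491169 (base)
P(M+2) = C(3,1) × 0.7890^2 × 0.2110^1 = 3 × 0.622521 × 0.2110 = 0.394056
Relative intensity = 0.394056 / 0.491169 × 100 = 80.23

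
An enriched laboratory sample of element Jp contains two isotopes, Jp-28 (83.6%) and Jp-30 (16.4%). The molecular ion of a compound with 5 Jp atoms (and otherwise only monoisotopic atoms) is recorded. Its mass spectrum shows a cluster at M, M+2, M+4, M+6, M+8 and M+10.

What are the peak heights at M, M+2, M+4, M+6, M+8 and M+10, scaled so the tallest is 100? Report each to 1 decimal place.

100.0 : 98.1 : 38.5 : 7.5 : 0.7 : 0.0

The 5 Jp atoms are independent, so intensities follow the terms of (0.836 + 0.164)^5.
P(M) = 0.836^5 = 0.408349
P(M+2) = 5 × 0.836^4 × 0.164^1 = 0.400534
P(M+4) = 10 × 0.836^3 × 0.164^2 = 0.157147
P(M+6) = 10 × 0.836^2 × 0.164^3 = 0.030828
P(M+8) = 5 × 0.836^1 × 0.164^4 = 0.003024
P(M+10) = 0.164^5 = 0.000119
The M peak is largest (0.408349); scaling to 100 gives 100.0 : 98.1 : 38.5 : 7.5 : 0.7 : 0.0.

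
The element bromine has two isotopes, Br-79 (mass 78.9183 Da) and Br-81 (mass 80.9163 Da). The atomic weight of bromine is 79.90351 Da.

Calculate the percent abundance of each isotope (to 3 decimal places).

With x = fraction of Br-79 (so Br-81 is 1 − x):
78.9183·x + 80.9163·(1 − x) = 79.90351
(78.9183 − 80.9163)·x = 79.90351 − 80.9163
x = -1.01279 / -1.9980 = 0.50690 → 50.690% Br-79, 49.310% Br-81.

Br-79: 50.690%, Br-81: 49.310%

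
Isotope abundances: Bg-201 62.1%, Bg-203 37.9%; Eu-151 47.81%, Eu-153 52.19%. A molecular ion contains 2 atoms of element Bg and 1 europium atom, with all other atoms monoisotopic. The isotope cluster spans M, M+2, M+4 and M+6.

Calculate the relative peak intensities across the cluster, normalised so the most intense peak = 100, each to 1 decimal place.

Element Bg pattern (n=2): 0.385641 : 0.470718 : 0.143641
Europium pattern (n=1): 0.4781 : 0.5219
Convolve the two distributions (both contribute in 2-u steps):
  M: 0.385641×0.4781 = 0.184375
  M+2: 0.385641×0.5219 + 0.470718×0.4781 = 0.426316
  M+4: 0.470718×0.5219 + 0.143641×0.4781 = 0.314342
  M+6: 0.143641×0.5219 = 0.074966
Scale to base peak (0.426316) = 100: 43.2 : 100.0 : 73.7 : 17.6

43.2 : 100.0 : 73.7 : 17.6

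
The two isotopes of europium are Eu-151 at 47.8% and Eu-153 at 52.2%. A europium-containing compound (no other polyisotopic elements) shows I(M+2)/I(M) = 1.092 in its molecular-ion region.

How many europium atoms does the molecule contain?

1

The M+2/M ratio from n Eu atoms is n · q/p = n · 0.522/0.478.
n = 1.092 × 0.478/0.522 = 1.00 ≈ 1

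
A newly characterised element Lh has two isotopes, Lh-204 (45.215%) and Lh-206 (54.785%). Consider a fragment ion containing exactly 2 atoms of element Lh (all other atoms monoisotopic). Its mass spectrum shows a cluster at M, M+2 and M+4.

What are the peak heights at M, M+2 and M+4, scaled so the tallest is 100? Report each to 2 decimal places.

41.27 : 100.00 : 60.58

Expanding (0.45215 + 0.54785)^2:
P(M) = 0.45215^2 = 0.204440
P(M+2) = 2 × 0.45215^1 × 0.54785^1 = 0.495421
P(M+4) = 0.54785^2 = 0.300140
The M+2 peak is largest (0.495421); scaling to 100 gives 41.27 : 100.00 : 60.58.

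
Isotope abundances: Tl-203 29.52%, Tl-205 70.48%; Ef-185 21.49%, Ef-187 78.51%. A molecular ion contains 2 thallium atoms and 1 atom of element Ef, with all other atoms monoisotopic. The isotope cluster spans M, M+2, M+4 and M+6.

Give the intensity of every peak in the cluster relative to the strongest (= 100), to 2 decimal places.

Thallium pattern (n=2): 0.08714304 : 0.41611392 : 0.49674304
Element Ef pattern (n=1): 0.2149 : 0.7851
Convolve the two distributions (both contribute in 2-u steps):
  M: 0.08714304×0.2149 = 0.018727
  M+2: 0.08714304×0.7851 + 0.41611392×0.2149 = 0.157839
  M+4: 0.41611392×0.7851 + 0.49674304×0.2149 = 0.433441
  M+6: 0.49674304×0.7851 = 0.389993
Scale to base peak (0.433441) = 100: 4.32 : 36.42 : 100.00 : 89.98

4.32 : 36.42 : 100.00 : 89.98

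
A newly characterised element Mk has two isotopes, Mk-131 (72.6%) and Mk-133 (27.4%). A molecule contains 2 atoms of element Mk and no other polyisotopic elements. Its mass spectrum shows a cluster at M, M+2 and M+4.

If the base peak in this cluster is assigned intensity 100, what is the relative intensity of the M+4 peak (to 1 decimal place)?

Term probabilities: M 0.5271, M+2 0.3978, M+4 0.0751. Base peak = M.
P(M) = C(2,0) × 0.726^2 × 0.274^0 = 1 × 0.527076 × 1.0000 = 0.527076 (base)
P(M+4) = C(2,2) × 0.726^0 × 0.274^2 = 1 × 1.0000 × 0.075076 = 0.075076
Relative intensity = 0.075076 / 0.527076 × 100 = 14.2

14.2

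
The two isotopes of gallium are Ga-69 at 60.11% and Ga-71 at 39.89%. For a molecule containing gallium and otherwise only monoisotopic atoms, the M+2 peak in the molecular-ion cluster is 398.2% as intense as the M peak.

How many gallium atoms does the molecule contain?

6

The M+2/M ratio from n Ga atoms is n · q/p = n · 0.3989/0.6011.
n = 3.982 × 0.6011/0.3989 = 6.00 ≈ 6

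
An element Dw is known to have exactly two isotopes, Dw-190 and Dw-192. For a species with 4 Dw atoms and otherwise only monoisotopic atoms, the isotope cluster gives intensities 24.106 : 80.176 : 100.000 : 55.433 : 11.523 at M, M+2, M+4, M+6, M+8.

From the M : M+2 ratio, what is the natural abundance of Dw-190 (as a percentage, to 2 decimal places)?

Write p for the Dw-190 fraction. I(M+2)/I(M) = [C(4,1)·p^3·(1−p)] / p^4 = 4·(1−p)/p = 80.176/24.106 = 3.3260
(1−p)/p = 3.3260/4 = 0.8315  ⇒  p = 1/(1 + 0.8315) = 0.5460
Dw-190: 54.60%, Dw-192: 45.40%.

54.60%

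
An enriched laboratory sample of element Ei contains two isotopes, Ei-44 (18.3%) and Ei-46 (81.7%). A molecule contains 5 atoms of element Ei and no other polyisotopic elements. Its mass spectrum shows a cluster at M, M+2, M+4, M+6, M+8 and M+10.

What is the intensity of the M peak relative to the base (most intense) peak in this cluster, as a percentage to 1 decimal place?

0.1%

(0.183 + 0.817)^5 gives M 0.0002, M+2 0.0046, M+4 0.0409, M+6 0.1826, M+8 0.4077, M+10 0.3640; the largest is M+8.
P(M+8) = C(5,4) × 0.183^1 × 0.817^4 = 5 × 0.1830 × 0.44554157 = 0.407671 (base)
P(M) = C(5,0) × 0.183^5 × 0.817^0 = 1 × 0.00020524 × 1.0000 = 0.000205
Relative intensity = 0.000205 / 0.407671 × 100 = 0.1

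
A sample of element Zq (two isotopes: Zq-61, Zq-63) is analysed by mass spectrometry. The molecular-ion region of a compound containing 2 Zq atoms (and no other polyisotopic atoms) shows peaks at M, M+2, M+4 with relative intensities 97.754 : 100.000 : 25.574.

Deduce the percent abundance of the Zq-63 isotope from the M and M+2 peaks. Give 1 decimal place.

33.8%

Write p for the Zq-61 fraction. I(M+2)/I(M) = [C(2,1)·p^1·(1−p)] / p^2 = 2·(1−p)/p = 100.000/97.754 = 1.0230
(1−p)/p = 1.0230/2 = 0.5115  ⇒  p = 1/(1 + 0.5115) = 0.6616
Zq-61: 66.2%, Zq-63: 33.8%.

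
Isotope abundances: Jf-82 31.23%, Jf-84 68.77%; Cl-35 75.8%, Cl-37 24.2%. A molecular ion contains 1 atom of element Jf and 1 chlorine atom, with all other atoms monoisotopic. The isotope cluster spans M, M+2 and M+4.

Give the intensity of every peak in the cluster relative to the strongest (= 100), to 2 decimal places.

39.66 : 100.00 : 27.88

Element Jf pattern (n=1): 0.3123 : 0.6877
Chlorine pattern (n=1): 0.7580 : 0.2420
Convolve the two distributions (both contribute in 2-u steps):
  M: 0.3123×0.7580 = 0.236723
  M+2: 0.3123×0.2420 + 0.6877×0.7580 = 0.596853
  M+4: 0.6877×0.2420 = 0.166423
Scale to base peak (0.596853) = 100: 39.66 : 100.00 : 27.88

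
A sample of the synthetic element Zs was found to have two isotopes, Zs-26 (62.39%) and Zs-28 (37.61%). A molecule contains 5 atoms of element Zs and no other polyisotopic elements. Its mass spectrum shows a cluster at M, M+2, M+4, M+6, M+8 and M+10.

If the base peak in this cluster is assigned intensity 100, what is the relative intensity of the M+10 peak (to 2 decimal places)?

(0.6239 + 0.3761)^5 gives M 0.0945, M+2 0.2849, M+4 0.3435, M+6 0.2071, M+8 0.0624, M+10 0.0075; the largest is M+4.
P(M+4) = C(5,2) × 0.6239^3 × 0.3761^2 = 10 × 0.24285383 × 0.14145121 = 0.343520 (base)
P(M+10) = C(5,5) × 0.6239^0 × 0.3761^5 = 1 × 1.0000 × 0.00752518 = 0.007525
Relative intensity = 0.007525 / 0.343520 × 100 = 2.19

2.19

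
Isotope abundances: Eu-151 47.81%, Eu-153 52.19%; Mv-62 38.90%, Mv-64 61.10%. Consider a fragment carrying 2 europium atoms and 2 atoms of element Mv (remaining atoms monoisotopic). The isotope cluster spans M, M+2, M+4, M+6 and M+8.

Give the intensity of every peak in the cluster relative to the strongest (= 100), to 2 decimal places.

9.51 : 50.63 : 100.00 : 86.81 : 27.95

Europium pattern (n=2): 0.22857961 : 0.49904078 : 0.27237961
Element Mv pattern (n=2): 0.151321 : 0.475358 : 0.373321
Convolve the two distributions (both contribute in 2-u steps):
  M: 0.22857961×0.151321 = 0.034589
  M+2: 0.22857961×0.475358 + 0.49904078×0.151321 = 0.184172
  M+4: 0.22857961×0.373321 + 0.49904078×0.475358 + 0.27237961×0.151321 = 0.363773
  M+6: 0.49904078×0.373321 + 0.27237961×0.475358 = 0.315780
  M+8: 0.27237961×0.373321 = 0.101685
Scale to base peak (0.363773) = 100: 9.51 : 50.63 : 100.00 : 86.81 : 27.95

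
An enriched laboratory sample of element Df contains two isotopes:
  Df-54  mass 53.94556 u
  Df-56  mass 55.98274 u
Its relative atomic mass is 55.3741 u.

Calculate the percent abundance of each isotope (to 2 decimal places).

Df-54: 29.88%, Df-56: 70.12%

Writing the weighted mean with unknown fraction x of Df-54:
53.94556·x + 55.98274·(1 − x) = 55.3741
(53.94556 − 55.98274)·x = 55.3741 − 55.98274
x = -0.60864 / -2.03718 = 0.29877 → 29.88% Df-54, 70.12% Df-56.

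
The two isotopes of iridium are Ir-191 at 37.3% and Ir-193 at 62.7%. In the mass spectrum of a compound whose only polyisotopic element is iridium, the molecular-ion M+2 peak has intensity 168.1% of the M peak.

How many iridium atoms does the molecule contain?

1

The M+2/M ratio from n Ir atoms is n · q/p = n · 0.627/0.373.
n = 1.681 × 0.373/0.627 = 1.00 ≈ 1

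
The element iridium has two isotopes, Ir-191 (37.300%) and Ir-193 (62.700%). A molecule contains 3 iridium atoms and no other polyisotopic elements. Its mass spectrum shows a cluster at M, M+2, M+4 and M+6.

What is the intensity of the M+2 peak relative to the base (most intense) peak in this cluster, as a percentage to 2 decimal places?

Term probabilities: M 0.0519, M+2 0.2617, M+4 0.4399, M+6 0.2465. Base peak = M+4.
P(M+4) = C(3,2) × 0.37300^1 × 0.62700^2 = 3 × 0.3730 × 0.393129 = 0.439911 (base)
P(M+2) = C(3,1) × 0.37300^2 × 0.62700^1 = 3 × 0.139129 × 0.6270 = 0.261702
Relative intensity = 0.261702 / 0.439911 × 100 = 59.49

59.49%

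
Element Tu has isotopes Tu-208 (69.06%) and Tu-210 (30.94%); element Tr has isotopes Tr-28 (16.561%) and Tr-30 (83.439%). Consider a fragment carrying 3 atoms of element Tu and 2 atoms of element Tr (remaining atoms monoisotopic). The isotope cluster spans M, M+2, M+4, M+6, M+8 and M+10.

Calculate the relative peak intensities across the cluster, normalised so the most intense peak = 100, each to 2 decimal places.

Element Tu pattern (n=3): 0.32936673 : 0.4426849 : 0.19833002 : 0.02961835
Element Tr pattern (n=2): 0.02742667 : 0.27636666 : 0.69620667
Convolve the two distributions (both contribute in 2-u steps):
  M: 0.32936673×0.02742667 = 0.009033
  M+2: 0.32936673×0.27636666 + 0.4426849×0.02742667 = 0.103167
  M+4: 0.32936673×0.69620667 + 0.4426849×0.27636666 + 0.19833002×0.02742667 = 0.357090
  M+6: 0.4426849×0.69620667 + 0.19833002×0.27636666 + 0.02961835×0.02742667 = 0.363824
  M+8: 0.19833002×0.69620667 + 0.02961835×0.27636666 = 0.146264
  M+10: 0.02961835×0.69620667 = 0.020620
Scale to base peak (0.363824) = 100: 2.48 : 28.36 : 98.15 : 100.00 : 40.20 : 5.67

2.48 : 28.36 : 98.15 : 100.00 : 40.20 : 5.67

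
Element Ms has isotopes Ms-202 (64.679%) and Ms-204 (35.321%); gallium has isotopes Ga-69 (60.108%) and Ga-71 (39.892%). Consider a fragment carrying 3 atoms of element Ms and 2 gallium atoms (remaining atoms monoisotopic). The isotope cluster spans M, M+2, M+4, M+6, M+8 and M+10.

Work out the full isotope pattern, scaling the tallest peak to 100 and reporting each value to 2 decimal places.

28.49 : 84.50 : 100.00 : 59.04 : 17.39 : 2.04

Element Ms pattern (n=3): 0.27057638 : 0.44328276 : 0.24207533 : 0.04406553
Gallium pattern (n=2): 0.36129717 : 0.47956567 : 0.15913717
Convolve the two distributions (both contribute in 2-u steps):
  M: 0.27057638×0.36129717 = 0.097758
  M+2: 0.27057638×0.47956567 + 0.44328276×0.36129717 = 0.289916
  M+4: 0.27057638×0.15913717 + 0.44328276×0.47956567 + 0.24207533×0.36129717 = 0.343103
  M+6: 0.44328276×0.15913717 + 0.24207533×0.47956567 + 0.04406553×0.36129717 = 0.202555
  M+8: 0.24207533×0.15913717 + 0.04406553×0.47956567 = 0.059655
  M+10: 0.04406553×0.15913717 = 0.007012
Scale to base peak (0.343103) = 100: 28.49 : 84.50 : 100.00 : 59.04 : 17.39 : 2.04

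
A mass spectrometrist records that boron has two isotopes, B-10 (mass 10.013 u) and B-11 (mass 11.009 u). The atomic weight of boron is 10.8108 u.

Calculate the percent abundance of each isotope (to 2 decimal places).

Writing the weighted mean with unknown fraction x of B-10:
10.013·x + 11.009·(1 − x) = 10.8108
(10.013 − 11.009)·x = 10.8108 − 11.009
x = -0.1982 / -0.996 = 0.19900 → 19.90% B-10, 80.10% B-11.

B-10: 19.90%, B-11: 80.10%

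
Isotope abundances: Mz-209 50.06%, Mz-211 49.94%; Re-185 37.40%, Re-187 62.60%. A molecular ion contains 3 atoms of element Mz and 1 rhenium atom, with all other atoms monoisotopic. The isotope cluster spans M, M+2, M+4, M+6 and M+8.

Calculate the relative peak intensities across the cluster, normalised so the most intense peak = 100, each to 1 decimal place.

Element Mz pattern (n=3): 0.12545054 : 0.37544946 : 0.37454946 : 0.12455054
Rhenium pattern (n=1): 0.3740 : 0.6260
Convolve the two distributions (both contribute in 2-u steps):
  M: 0.12545054×0.3740 = 0.046919
  M+2: 0.12545054×0.6260 + 0.37544946×0.3740 = 0.218950
  M+4: 0.37544946×0.6260 + 0.37454946×0.3740 = 0.375113
  M+6: 0.37454946×0.6260 + 0.12455054×0.3740 = 0.281050
  M+8: 0.12455054×0.6260 = 0.077969
Scale to base peak (0.375113) = 100: 12.5 : 58.4 : 100.0 : 74.9 : 20.8

12.5 : 58.4 : 100.0 : 74.9 : 20.8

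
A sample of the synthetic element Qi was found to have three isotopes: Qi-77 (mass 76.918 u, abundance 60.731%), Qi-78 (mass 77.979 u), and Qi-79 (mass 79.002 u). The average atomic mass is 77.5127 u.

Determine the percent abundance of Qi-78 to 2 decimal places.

21.86%

Let x and y be the fractions of Qi-78 and Qi-79. Then x + y = 1 − 0.60731 = 0.39269 and 77.979x + 79.002y = 77.5127 − 0.60731×76.918 = 30.79962942.
Substituting: 77.979x + 79.002(0.39269 − x) = 30.79962942
(77.979 − 79.002)x = -0.22366596  ⇒  x = 0.21864, y = 0.17405
Qi-78: 21.86%, Qi-79: 17.41%.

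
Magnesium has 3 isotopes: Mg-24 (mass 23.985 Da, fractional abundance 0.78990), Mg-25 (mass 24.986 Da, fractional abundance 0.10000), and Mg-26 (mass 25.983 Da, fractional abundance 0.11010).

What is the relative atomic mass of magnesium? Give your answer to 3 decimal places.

The abundance-weighted mean is 0.78990 × 23.985 + 0.10000 × 24.986 + 0.11010 × 25.983
= 18.9458 + 2.4986 + 2.8607 = 24.3051 Da

24.305 Da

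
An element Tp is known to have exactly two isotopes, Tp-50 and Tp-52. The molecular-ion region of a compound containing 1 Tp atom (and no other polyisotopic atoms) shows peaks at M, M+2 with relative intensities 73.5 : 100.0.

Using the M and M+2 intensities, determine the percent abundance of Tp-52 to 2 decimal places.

57.64%

Let p = fractional abundance of Tp-50. I(M+2)/I(M) = [C(1,1)·p^0·(1−p)] / p^1 = 1·(1−p)/p = 100.0/73.5 = 1.3605
(1−p)/p = 1.3605/1 = 1.3605  ⇒  p = 1/(1 + 1.3605) = 0.4236
Tp-50: 42.36%, Tp-52: 57.64%.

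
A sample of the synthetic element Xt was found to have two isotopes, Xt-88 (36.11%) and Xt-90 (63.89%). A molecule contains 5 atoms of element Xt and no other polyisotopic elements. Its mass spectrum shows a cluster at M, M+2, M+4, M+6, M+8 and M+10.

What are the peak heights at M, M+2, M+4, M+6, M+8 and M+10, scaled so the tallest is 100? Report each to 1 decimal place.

Expanding (0.3611 + 0.6389)^5:
P(M) = 0.3611^5 = 0.006140
P(M+2) = 5 × 0.3611^4 × 0.6389^1 = 0.054314
P(M+4) = 10 × 0.3611^3 × 0.6389^2 = 0.192198
P(M+6) = 10 × 0.3611^2 × 0.6389^3 = 0.340059
P(M+8) = 5 × 0.3611^1 × 0.6389^4 = 0.300835
P(M+10) = 0.6389^5 = 0.106455
The M+6 peak is largest (0.340059); scaling to 100 gives 1.8 : 16.0 : 56.5 : 100.0 : 88.5 : 31.3.

1.8 : 16.0 : 56.5 : 100.0 : 88.5 : 31.3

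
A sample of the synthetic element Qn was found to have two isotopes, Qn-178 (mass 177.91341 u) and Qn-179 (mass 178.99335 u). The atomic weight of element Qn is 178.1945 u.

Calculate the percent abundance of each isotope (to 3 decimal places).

Qn-178: 73.972%, Qn-179: 26.028%

With x = fraction of Qn-178 (so Qn-179 is 1 − x):
177.91341·x + 178.99335·(1 − x) = 178.1945
(177.91341 − 178.99335)·x = 178.1945 − 178.99335
x = -0.79885 / -1.07994 = 0.73972 → 73.972% Qn-178, 26.028% Qn-179.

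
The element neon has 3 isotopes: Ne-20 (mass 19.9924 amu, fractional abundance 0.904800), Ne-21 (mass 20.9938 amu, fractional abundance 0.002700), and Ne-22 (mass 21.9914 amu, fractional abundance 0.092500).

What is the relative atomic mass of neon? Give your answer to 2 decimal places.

20.18 amu

Ar = Σ fᵢ·mᵢ = 0.904800 × 19.9924 + 0.002700 × 20.9938 + 0.092500 × 21.9914
= 18.08912 + 0.05668 + 2.03420 = 20.18000 amu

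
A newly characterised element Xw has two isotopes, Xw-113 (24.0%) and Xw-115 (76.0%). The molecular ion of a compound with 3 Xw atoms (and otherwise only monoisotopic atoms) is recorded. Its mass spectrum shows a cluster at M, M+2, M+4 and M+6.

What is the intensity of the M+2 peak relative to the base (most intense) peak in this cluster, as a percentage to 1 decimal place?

Term probabilities: M 0.0138, M+2 0.1313, M+4 0.4159, M+6 0.4390. Base peak = M+6.
P(M+6) = C(3,3) × 0.240^0 × 0.760^3 = 1 × 1.0000 × 0.438976 = 0.438976 (base)
P(M+2) = C(3,1) × 0.240^2 × 0.760^1 = 3 × 0.0576 × 0.7600 = 0.131328
Relative intensity = 0.131328 / 0.438976 × 100 = 29.9

29.9%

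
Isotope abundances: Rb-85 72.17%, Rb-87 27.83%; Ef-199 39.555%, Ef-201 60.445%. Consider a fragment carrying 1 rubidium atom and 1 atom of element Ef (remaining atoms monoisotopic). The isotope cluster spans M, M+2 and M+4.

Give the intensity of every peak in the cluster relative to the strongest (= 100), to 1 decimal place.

52.3 : 100.0 : 30.8

Rubidium pattern (n=1): 0.7217 : 0.2783
Element Ef pattern (n=1): 0.39555 : 0.60445
Convolve the two distributions (both contribute in 2-u steps):
  M: 0.7217×0.39555 = 0.285468
  M+2: 0.7217×0.60445 + 0.2783×0.39555 = 0.546313
  M+4: 0.2783×0.60445 = 0.168218
Scale to base peak (0.546313) = 100: 52.3 : 100.0 : 30.8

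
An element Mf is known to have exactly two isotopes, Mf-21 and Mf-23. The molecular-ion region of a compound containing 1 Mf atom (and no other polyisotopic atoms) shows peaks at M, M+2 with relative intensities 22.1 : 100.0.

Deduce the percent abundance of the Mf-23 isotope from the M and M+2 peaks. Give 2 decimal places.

81.90%

Let p = fractional abundance of Mf-21. I(M+2)/I(M) = [C(1,1)·p^0·(1−p)] / p^1 = 1·(1−p)/p = 100.0/22.1 = 4.5249
(1−p)/p = 4.5249/1 = 4.5249  ⇒  p = 1/(1 + 4.5249) = 0.1810
Mf-21: 18.10%, Mf-23: 81.90%.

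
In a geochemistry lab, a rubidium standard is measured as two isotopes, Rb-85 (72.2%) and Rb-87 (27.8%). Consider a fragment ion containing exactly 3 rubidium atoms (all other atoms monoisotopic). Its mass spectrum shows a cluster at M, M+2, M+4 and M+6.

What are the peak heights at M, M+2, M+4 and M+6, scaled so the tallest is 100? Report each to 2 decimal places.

86.57 : 100.00 : 38.50 : 4.94

Each Rb atom is independently Rb-85 (p = 0.722) or Rb-87 (q = 0.278); the cluster is the binomial expansion (p + q)^3.
P(M) = 0.722^3 = 0.376367
P(M+2) = 3 × 0.722^2 × 0.278^1 = 0.434751
P(M+4) = 3 × 0.722^1 × 0.278^2 = 0.167397
P(M+6) = 0.278^3 = 0.021485
The M+2 peak is largest (0.434751); scaling to 100 gives 86.57 : 100.00 : 38.50 : 4.94.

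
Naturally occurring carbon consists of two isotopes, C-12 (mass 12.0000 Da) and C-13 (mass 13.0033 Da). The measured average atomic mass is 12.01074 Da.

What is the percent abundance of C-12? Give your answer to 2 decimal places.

98.93%

With x = fraction of C-12 (so C-13 is 1 − x):
12.0000·x + 13.0033·(1 − x) = 12.01074
(12.0000 − 13.0033)·x = 12.01074 − 13.0033
x = -0.99256 / -1.0033 = 0.98930 → 98.93% C-12, 1.07% C-13.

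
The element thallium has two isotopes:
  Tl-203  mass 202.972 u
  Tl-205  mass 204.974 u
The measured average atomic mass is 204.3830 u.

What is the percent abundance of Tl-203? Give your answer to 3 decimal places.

29.520%

With x = fraction of Tl-203 (so Tl-205 is 1 − x):
202.972·x + 204.974·(1 − x) = 204.3830
(202.972 − 204.974)·x = 204.3830 − 204.974
x = -0.5910 / -2.002 = 0.29520 → 29.520% Tl-203, 70.480% Tl-205.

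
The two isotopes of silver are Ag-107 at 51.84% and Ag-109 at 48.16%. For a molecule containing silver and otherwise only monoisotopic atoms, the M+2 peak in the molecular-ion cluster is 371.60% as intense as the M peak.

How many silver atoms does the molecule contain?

4

The M+2/M ratio from n Ag atoms is n · q/p = n · 0.4816/0.5184.
n = 3.7160 × 0.5184/0.4816 = 4.00 ≈ 4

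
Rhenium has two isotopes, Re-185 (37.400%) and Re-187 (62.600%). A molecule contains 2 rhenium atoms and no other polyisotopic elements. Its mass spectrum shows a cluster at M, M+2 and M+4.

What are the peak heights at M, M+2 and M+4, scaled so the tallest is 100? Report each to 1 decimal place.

Each Re atom is independently Re-185 (p = 0.37400) or Re-187 (q = 0.62600); the cluster is the binomial expansion (p + q)^2.
P(M) = 0.37400^2 = 0.139876
P(M+2) = 2 × 0.37400^1 × 0.62600^1 = 0.468248
P(M+4) = 0.62600^2 = 0.391876
The M+2 peak is largest (0.468248); scaling to 100 gives 29.9 : 100.0 : 83.7.

29.9 : 100.0 : 83.7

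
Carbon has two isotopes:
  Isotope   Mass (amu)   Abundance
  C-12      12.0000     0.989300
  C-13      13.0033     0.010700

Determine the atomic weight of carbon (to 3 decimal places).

The abundance-weighted mean is 0.989300 × 12.0000 + 0.010700 × 13.0033
= 11.87160 + 0.13914 = 12.01074 amu

12.011 amu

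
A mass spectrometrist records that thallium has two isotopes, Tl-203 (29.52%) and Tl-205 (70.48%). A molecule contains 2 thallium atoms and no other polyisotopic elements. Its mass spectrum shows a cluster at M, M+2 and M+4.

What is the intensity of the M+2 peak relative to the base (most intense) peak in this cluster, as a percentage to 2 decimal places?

(0.2952 + 0.7048)^2 gives M 0.0871, M+2 0.4161, M+4 0.4967; the largest is M+4.
P(M+4) = C(2,2) × 0.2952^0 × 0.7048^2 = 1 × 1.0000 × 0.49674304 = 0.496743 (base)
P(M+2) = C(2,1) × 0.2952^1 × 0.7048^1 = 2 × 0.2952 × 0.7048 = 0.416114
Relative intensity = 0.416114 / 0.496743 × 100 = 83.77

83.77%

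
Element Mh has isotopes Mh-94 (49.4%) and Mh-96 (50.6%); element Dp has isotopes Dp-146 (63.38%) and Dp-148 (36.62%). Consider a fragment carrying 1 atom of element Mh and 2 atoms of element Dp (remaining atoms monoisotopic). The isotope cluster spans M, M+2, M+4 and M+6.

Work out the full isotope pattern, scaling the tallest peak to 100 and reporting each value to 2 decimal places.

Element Mh pattern (n=1): 0.4940 : 0.5060
Element Dp pattern (n=2): 0.40170244 : 0.46419512 : 0.13410244
Convolve the two distributions (both contribute in 2-u steps):
  M: 0.4940×0.40170244 = 0.198441
  M+2: 0.4940×0.46419512 + 0.5060×0.40170244 = 0.432574
  M+4: 0.4940×0.13410244 + 0.5060×0.46419512 = 0.301129
  M+6: 0.5060×0.13410244 = 0.067856
Scale to base peak (0.432574) = 100: 45.87 : 100.00 : 69.61 : 15.69

45.87 : 100.00 : 69.61 : 15.69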